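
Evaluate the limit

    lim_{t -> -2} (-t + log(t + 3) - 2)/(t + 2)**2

-1/2

Direct substitution gives 0/0.
Apply L'Hôpital: lim (-1 + 1/(t + 3))/(2*t + 4), still 0/0.
After 2 applications of L'Hôpital's rule the quotient is (-1/(t + 3)^2)/(2); substituting t = -2 gives -1/2.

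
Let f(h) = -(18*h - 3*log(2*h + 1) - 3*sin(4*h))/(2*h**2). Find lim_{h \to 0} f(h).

-3

Substitution gives 0/0 (the numerator vanishes to order 2).
Expand each term to order h^2: the coefficient of h^2 in -3·ln(1 + 2h) is 6 and in -3·sin(4h) is 0.
Lower-order terms cancel with the polynomial part, so the numerator is (6)·h^2 + o(h^2), and the limit is (6)/(-2) = -3.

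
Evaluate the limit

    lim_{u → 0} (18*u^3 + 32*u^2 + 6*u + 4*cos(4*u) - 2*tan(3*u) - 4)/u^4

Substitution gives 0/0 (the numerator vanishes to order 4).
Expand each term to order u^4: the coefficient of u^4 in -2·tan(3u) is 0 and in 4·cos(4u) is 128/3.
Lower-order terms cancel with the polynomial part, so the numerator is (128/3)·u^4 + o(u^4), and the limit is (128/3)/(1) = 128/3.

128/3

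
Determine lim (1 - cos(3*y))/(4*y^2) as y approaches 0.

9/8

Substitution gives 0/0.
Use (1 − cos u)/u² → 1/2 with u = 3y: the limit is 3²/(2·4) = 9/8.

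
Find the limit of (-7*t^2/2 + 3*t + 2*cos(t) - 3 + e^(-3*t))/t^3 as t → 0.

-9/2

Substitution gives 0/0 (the numerator vanishes to order 3).
Expand each term to order t^3: the coefficient of t^3 in 2·cos(t) is 0 and in e^(-3t) is -9/2.
Lower-order terms cancel with the polynomial part, so the numerator is (-9/2)·t^3 + o(t^3), and the limit is (-9/2)/(1) = -9/2.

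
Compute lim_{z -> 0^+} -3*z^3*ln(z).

0

This is a 0·(−∞) form. Rewrite as -3·ln(z) / z^(−3) and apply L'Hôpital:
the derivative quotient is -3·(1/z) / (−3·z^(−4)) = (3/3)·z^3 → 0.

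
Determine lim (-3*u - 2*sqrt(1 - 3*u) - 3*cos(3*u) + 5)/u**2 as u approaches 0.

Substitution gives 0/0 (the numerator vanishes to order 2).
Expand each term to order u^2: the coefficient of u^2 in -3·cos(3u) is 27/2 and in -2·√(1 - 3u) is 9/4.
Lower-order terms cancel with the polynomial part, so the numerator is (63/4)·u^2 + o(u^2), and the limit is (63/4)/(1) = 63/4.

63/4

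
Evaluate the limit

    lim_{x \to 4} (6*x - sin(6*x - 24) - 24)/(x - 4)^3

Direct substitution gives 0/0.
Apply L'Hôpital: lim (6 - 6*cos(6*x - 24))/(3*(x - 4)^2), still 0/0.
Apply L'Hôpital: lim (36*sin(6*x - 24))/(6*x - 24), still 0/0.
After 3 applications of L'Hôpital's rule the quotient is (216*cos(6*x - 24))/(6); substituting x = 4 gives 36.

36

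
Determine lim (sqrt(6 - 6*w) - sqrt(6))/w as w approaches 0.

-√(6)/2

A 0/0 form; rationalise with √(6 - 6w) + √6. This collapses the numerator to -6w, leaving -6/(√(6 - 6w) + √6) → -6/(2√6) = -√(6)/2.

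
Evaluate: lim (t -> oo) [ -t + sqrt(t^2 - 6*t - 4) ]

-3

This has the form ∞ − ∞. Multiply and divide by the conjugate √(t^2 - 6*t - 4) + t.
That gives (-6t - 4) / (√(t^2 - 6*t - 4) + t).
Divide numerator and denominator by t: the limit is -6/(2·1) = -3.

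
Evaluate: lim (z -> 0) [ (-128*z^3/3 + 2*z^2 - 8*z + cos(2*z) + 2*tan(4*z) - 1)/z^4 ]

2/3

Substitution gives 0/0; apply L'Hôpital's rule 4 times.
After differentiating numerator and denominator 4 times the quotient is (16*cos(2*z) + 12288*tan(4*z)^5 + 20480*tan(4*z)^3 + 8192*tan(4*z))/(24); at z = 0 this is 2/3.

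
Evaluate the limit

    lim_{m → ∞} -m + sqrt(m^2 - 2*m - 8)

An ∞ − ∞ form. Rationalising with the conjugate, the difference becomes (-2m - 8) / (√(m^2 - 2*m - 8) + m).
For large m the denominator behaves like 2·m, so the quotient tends to -2/2 = -1.

-1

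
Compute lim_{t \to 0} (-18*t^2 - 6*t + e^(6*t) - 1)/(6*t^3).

6

Direct substitution gives 0/0.
Apply L'Hôpital: lim (-36*t + 6*e^(6*t) - 6)/(18*t^2), still 0/0.
Apply L'Hôpital: lim (36*e^(6*t) - 36)/(36*t), still 0/0.
After 3 applications of L'Hôpital's rule the quotient is (216*e^(6*t))/(36); substituting t = 0 gives 6.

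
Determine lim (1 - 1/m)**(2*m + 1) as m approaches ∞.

Write it as [(1 - 1/m)^m]^(2) · (1 - 1/m)^(1). The bracketed term tends to e^(-1) and the second factor to 1, so the limit is e^(-2).

e^(-2)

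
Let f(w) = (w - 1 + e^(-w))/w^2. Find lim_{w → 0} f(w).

Direct substitution gives 0/0.
Apply L'Hôpital: lim (1 - e^(-w))/(2*w), still 0/0.
After 2 applications of L'Hôpital's rule the quotient is (e^(-w))/(2); substituting w = 0 gives 1/2.

1/2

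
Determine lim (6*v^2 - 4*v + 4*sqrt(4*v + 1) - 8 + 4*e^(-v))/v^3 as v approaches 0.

Substitution gives 0/0 (the numerator vanishes to order 3).
Expand each term to order v^3: the coefficient of v^3 in 4·e^(-v) is -2/3 and in 4·√(1 + 4v) is 16.
Lower-order terms cancel with the polynomial part, so the numerator is (46/3)·v^3 + o(v^3), and the limit is (46/3)/(1) = 46/3.

46/3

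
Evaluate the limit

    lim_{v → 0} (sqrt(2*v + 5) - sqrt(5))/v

A 0/0 form; rationalise with √(5 + 2v) + √5. This collapses the numerator to 2v, leaving 2/(√(5 + 2v) + √5) → 2/(2√5) = √(5)/5.

√(5)/5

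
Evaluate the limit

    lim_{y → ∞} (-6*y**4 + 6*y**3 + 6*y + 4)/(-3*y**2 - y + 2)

∞

The numerator has higher degree (4 > 2); the quotient behaves like (-6/(-3))·y^2 for large |y|.
As y → +∞ this diverges to ∞.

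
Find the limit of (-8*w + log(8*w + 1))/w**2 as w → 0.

Direct substitution gives 0/0.
Apply L'Hôpital: lim (-8 + 8/(8*w + 1))/(2*w), still 0/0.
After 2 applications of L'Hôpital's rule the quotient is (-64/(8*w + 1)^2)/(2); substituting w = 0 gives -32.

-32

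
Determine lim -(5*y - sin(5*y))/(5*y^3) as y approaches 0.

-25/6

Direct substitution gives 0/0.
Apply L'Hôpital: lim (5 - 5*cos(5*y))/(-15*y^2), still 0/0.
Apply L'Hôpital: lim (25*sin(5*y))/(-30*y), still 0/0.
After 3 applications of L'Hôpital's rule the quotient is (125*cos(5*y))/(-30); substituting y = 0 gives -25/6.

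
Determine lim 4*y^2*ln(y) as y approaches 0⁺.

This is a 0·(−∞) form. Rewrite as 4·ln(y) / y^(−2) and apply L'Hôpital:
the derivative quotient is 4·(1/y) / (−2·y^(−3)) = (-4/2)·y^2 → 0.

0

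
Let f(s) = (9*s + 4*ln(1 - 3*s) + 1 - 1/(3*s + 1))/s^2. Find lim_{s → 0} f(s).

Substitution gives 0/0 (the numerator vanishes to order 2).
Expand each term to order s^2: the coefficient of s^2 in −1/(1 + 3s) is -9 and in 4·ln(1 - 3s) is -18.
Lower-order terms cancel with the polynomial part, so the numerator is (-27)·s^2 + o(s^2), and the limit is (-27)/(1) = -27.

-27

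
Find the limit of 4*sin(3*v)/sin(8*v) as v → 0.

3/2

Substitution gives 0/0.
Divide numerator and denominator by v: sin(3v)/v → 3 and sin(8v)/v → 8, so the limit is 4·3/8 = 3/2.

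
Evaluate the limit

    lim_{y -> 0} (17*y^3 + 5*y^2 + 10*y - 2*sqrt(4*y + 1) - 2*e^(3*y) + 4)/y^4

53/4

Substitution gives 0/0; apply L'Hôpital's rule 4 times.
After differentiating numerator and denominator 4 times the quotient is (-162*e^(3*y) + 480/(4*y + 1)^(7/2))/(24); at y = 0 this is 53/4.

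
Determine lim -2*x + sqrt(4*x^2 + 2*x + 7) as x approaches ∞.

1/2

An ∞ − ∞ form. Rationalising with the conjugate, the difference becomes (2x + 7) / (√(4*x^2 + 2*x + 7) + 2x).
For large x the denominator behaves like 2·2x, so the quotient tends to 2/4 = 1/2.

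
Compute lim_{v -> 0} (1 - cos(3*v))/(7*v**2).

Substitution gives 0/0.
Use (1 − cos u)/u² → 1/2 with u = 3v: the limit is 3²/(2·7) = 9/14.

9/14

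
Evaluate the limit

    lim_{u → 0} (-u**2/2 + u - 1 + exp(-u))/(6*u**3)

Direct substitution gives 0/0.
Apply L'Hôpital: lim (-u + 1 - e^(-u))/(18*u^2), still 0/0.
Apply L'Hôpital: lim (-1 + e^(-u))/(36*u), still 0/0.
After 3 applications of L'Hôpital's rule the quotient is (-e^(-u))/(36); substituting u = 0 gives -1/36.

-1/36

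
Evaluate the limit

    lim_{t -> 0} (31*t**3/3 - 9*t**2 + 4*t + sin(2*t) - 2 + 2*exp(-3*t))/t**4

27/4

Substitution gives 0/0 (the numerator vanishes to order 4).
Expand each term to order t^4: the coefficient of t^4 in 2·e^(-3t) is 27/4 and in sin(2t) is 0.
Lower-order terms cancel with the polynomial part, so the numerator is (27/4)·t^4 + o(t^4), and the limit is (27/4)/(1) = 27/4.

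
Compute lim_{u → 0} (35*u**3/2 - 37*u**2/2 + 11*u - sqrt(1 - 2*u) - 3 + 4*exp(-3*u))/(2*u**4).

113/16

Substitution gives 0/0 (the numerator vanishes to order 4).
Expand each term to order u^4: the coefficient of u^4 in 4·e^(-3u) is 27/2 and in −√(1 - 2u) is 5/8.
Lower-order terms cancel with the polynomial part, so the numerator is (113/8)·u^4 + o(u^4), and the limit is (113/8)/(2) = 113/16.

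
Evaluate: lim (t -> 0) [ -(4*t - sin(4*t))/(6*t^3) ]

-16/9

Direct substitution gives 0/0.
Apply L'Hôpital: lim (4 - 4*cos(4*t))/(-18*t^2), still 0/0.
Apply L'Hôpital: lim (16*sin(4*t))/(-36*t), still 0/0.
After 3 applications of L'Hôpital's rule the quotient is (64*cos(4*t))/(-36); substituting t = 0 gives -16/9.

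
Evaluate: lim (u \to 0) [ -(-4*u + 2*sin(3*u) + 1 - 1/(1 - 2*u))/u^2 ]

Substitution gives 0/0 (the numerator vanishes to order 2).
Expand each term to order u^2: the coefficient of u^2 in −1/(1 - 2u) is -4 and in 2·sin(3u) is 0.
Lower-order terms cancel with the polynomial part, so the numerator is (-4)·u^2 + o(u^2), and the limit is (-4)/(-1) = 4.

4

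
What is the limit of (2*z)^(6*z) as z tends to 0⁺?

Base → 0⁺ and exponent → 0⁺: a 0^0 form.
Take logs: 6z·ln(2z). This is 0·(−∞); rewriting as ln(2z)/(1/(6z)) and applying L'Hôpital gives 0.
Hence the limit is e^0 = 1.

1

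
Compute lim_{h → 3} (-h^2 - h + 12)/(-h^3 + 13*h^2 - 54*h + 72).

Since h = 3 makes numerator and denominator zero, (h - 3) divides both.
Cancelling it gives (-h - 4)/(-h^2 + 10*h - 24); now plug in h = 3 to get 7/3.

7/3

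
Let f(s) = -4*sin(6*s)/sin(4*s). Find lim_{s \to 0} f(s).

-6

Substitution gives 0/0.
Divide numerator and denominator by s: sin(6s)/s → 6 and sin(4s)/s → 4, so the limit is -4·6/4 = -6.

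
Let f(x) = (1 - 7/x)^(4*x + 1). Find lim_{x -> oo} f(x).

e^(-28)

Write it as [(1 - 7/x)^x]^(4) · (1 - 7/x)^(1). The bracketed term tends to e^(-7) and the second factor to 1, so the limit is e^(-28).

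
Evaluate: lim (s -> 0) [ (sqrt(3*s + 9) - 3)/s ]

1/2

Substitution gives 0/0. Multiply numerator and denominator by the conjugate √(9 + 3s) + √9.
The numerator becomes (9 + 3s) − 9 = 3s, so the expression simplifies to 3/(√(9 + 3s) + √9).
Letting s → 0 gives 3/(2√9) = 1/2.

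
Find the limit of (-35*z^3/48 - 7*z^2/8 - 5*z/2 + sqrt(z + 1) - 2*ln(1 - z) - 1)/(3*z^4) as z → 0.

Substitution gives 0/0 (the numerator vanishes to order 4).
Expand each term to order z^4: the coefficient of z^4 in √(1 + z) is -5/128 and in -2·ln(1 - z) is 1/2.
Lower-order terms cancel with the polynomial part, so the numerator is (59/128)·z^4 + o(z^4), and the limit is (59/128)/(3) = 59/384.

59/384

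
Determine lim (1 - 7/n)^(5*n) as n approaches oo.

Let L be the limit and take ln: ln L = lim (5n)·ln(1 - 7/n) = lim (5n)·(-7/n + O(1/n²)) = -35.
Hence L = e^(-35).

e^(-35)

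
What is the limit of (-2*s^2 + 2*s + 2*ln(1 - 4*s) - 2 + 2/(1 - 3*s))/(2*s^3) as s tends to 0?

Substitution gives 0/0; apply L'Hôpital's rule 3 times.
After differentiating numerator and denominator 3 times the quotient is (256/(4*s - 1)^3 + 324/(3*s - 1)^4)/(12); at s = 0 this is 17/3.

17/3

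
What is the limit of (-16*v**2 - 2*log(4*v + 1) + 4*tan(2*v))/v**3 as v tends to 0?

Substitution gives 0/0; apply L'Hôpital's rule 3 times.
After differentiating numerator and denominator 3 times the quotient is (192*tan(2*v)^2/cos(2*v)^2 + 64/cos(2*v)^2 - 256/(4*v + 1)^3)/(6); at v = 0 this is -32.

-32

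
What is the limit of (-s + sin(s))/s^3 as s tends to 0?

Direct substitution gives 0/0.
Apply L'Hôpital: lim (cos(s) - 1)/(3*s^2), still 0/0.
Apply L'Hôpital: lim (-sin(s))/(6*s), still 0/0.
After 3 applications of L'Hôpital's rule the quotient is (-cos(s))/(6); substituting s = 0 gives -1/6.

-1/6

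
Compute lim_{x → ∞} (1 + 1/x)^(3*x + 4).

Write it as [(1 + 1/x)^x]^(3) · (1 + 1/x)^(4). The bracketed term tends to e^(1) and the second factor to 1, so the limit is e^(3).

e^(3)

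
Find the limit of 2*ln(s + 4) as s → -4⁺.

As s → -4⁺, s + 4 → 0⁺ and ln(s + 4) → −∞.
Multiplying by 2 gives -∞.

-∞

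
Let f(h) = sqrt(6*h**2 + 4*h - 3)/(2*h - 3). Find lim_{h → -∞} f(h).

For large |h|, √(6*h^2 + 4*h - 3) ≈ √6·|h| and the denominator ≈ 2h.
Since h → −∞, |h| = −h, giving −√6/(2) = -√(6)/2.

-√(6)/2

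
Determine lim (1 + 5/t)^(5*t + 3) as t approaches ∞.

The base → 1 and the exponent → ∞: a 1^∞ form.
Take logarithms: (5t + 3)·ln(1 + 5/t). Since ln(1+u) ~ u for small u, this behaves like (5t)·(5/t) → 25.
So the limit is e^(25).

e^(25)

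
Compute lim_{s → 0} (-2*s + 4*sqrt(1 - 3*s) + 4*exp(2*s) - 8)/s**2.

7/2

Substitution gives 0/0; apply L'Hôpital's rule 2 times.
After differentiating numerator and denominator 2 times the quotient is (16*e^(2*s) - 9/(1 - 3*s)^(3/2))/(2); at s = 0 this is 7/2.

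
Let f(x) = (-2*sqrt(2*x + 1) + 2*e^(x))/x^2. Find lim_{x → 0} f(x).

Substitution gives 0/0; apply L'Hôpital's rule 2 times.
After differentiating numerator and denominator 2 times the quotient is (2*e^(x) + 2/(2*x + 1)^(3/2))/(2); at x = 0 this is 2.

2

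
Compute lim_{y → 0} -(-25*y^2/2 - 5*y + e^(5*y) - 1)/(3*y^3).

-125/18

Direct substitution gives 0/0.
Apply L'Hôpital: lim (-25*y + 5*e^(5*y) - 5)/(-9*y^2), still 0/0.
Apply L'Hôpital: lim (25*e^(5*y) - 25)/(-18*y), still 0/0.
After 3 applications of L'Hôpital's rule the quotient is (125*e^(5*y))/(-18); substituting y = 0 gives -125/18.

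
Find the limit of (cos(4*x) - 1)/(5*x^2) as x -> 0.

Direct substitution gives 0/0.
Apply L'Hôpital: lim (-4*sin(4*x))/(10*x), still 0/0.
After 2 applications of L'Hôpital's rule the quotient is (-16*cos(4*x))/(10); substituting x = 0 gives -8/5.

-8/5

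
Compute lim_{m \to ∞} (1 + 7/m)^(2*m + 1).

e^(14)

The base → 1 and the exponent → ∞: a 1^∞ form.
Take logarithms: (2m + 1)·ln(1 + 7/m). Since ln(1+u) ~ u for small u, this behaves like (2m)·(7/m) → 14.
So the limit is e^(14).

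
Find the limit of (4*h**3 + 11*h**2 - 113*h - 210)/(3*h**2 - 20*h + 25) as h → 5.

At h = 5 both the top and bottom vanish — a removable singularity. Factoring out (h - 5) from each leaves (4*h^2 + 31*h + 42)/(3*h - 5), which at h = 5 equals 297/10.

297/10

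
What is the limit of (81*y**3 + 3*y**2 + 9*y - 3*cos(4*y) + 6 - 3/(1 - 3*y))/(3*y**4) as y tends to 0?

-275/3

Substitution gives 0/0; apply L'Hôpital's rule 4 times.
After differentiating numerator and denominator 4 times the quotient is (-768*cos(4*y) + 5832/(3*y - 1)^5)/(72); at y = 0 this is -275/3.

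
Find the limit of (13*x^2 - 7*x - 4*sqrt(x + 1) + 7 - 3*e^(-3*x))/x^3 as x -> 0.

53/4

Substitution gives 0/0; apply L'Hôpital's rule 3 times.
After differentiating numerator and denominator 3 times the quotient is (81*e^(-3*x) - 3/(2*(x + 1)^(5/2)))/(6); at x = 0 this is 53/4.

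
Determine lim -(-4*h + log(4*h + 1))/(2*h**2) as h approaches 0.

4

Direct substitution gives 0/0.
Apply L'Hôpital: lim (-4 + 4/(4*h + 1))/(-4*h), still 0/0.
After 2 applications of L'Hôpital's rule the quotient is (-16/(4*h + 1)^2)/(-4); substituting h = 0 gives 4.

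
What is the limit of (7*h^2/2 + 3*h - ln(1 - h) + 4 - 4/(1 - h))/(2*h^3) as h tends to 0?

Substitution gives 0/0 (the numerator vanishes to order 3).
Expand each term to order h^3: the coefficient of h^3 in −ln(1 - h) is 1/3 and in -4·1/(1 - h) is -4.
Lower-order terms cancel with the polynomial part, so the numerator is (-11/3)·h^3 + o(h^3), and the limit is (-11/3)/(2) = -11/6.

-11/6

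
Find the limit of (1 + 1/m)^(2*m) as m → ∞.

e^(2)

Let L be the limit and take ln: ln L = lim (2m)·ln(1 + 1/m) = lim (2m)·(1/m + O(1/m²)) = 2.
Hence L = e^(2).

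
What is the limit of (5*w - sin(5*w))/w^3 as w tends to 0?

125/6

Direct substitution gives 0/0.
Apply L'Hôpital: lim (5 - 5*cos(5*w))/(3*w^2), still 0/0.
Apply L'Hôpital: lim (25*sin(5*w))/(6*w), still 0/0.
After 3 applications of L'Hôpital's rule the quotient is (125*cos(5*w))/(6); substituting w = 0 gives 125/6.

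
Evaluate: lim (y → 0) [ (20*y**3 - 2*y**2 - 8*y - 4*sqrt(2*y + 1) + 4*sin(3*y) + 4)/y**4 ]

5/2

Substitution gives 0/0; apply L'Hôpital's rule 4 times.
After differentiating numerator and denominator 4 times the quotient is (324*sin(3*y) + 60/(2*y + 1)^(7/2))/(24); at y = 0 this is 5/2.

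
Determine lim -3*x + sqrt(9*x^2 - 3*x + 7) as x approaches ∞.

This has the form ∞ − ∞. Multiply and divide by the conjugate √(9*x^2 - 3*x + 7) + 3x.
That gives (-3x + 7) / (√(9*x^2 - 3*x + 7) + 3x).
Divide numerator and denominator by x: the limit is -3/(2·3) = -1/2.

-1/2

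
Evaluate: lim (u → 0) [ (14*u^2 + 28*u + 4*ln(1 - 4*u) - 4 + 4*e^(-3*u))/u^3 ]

-310/3

Substitution gives 0/0; apply L'Hôpital's rule 3 times.
After differentiating numerator and denominator 3 times the quotient is (-108*e^(-3*u) + 512/(4*u - 1)^3)/(6); at u = 0 this is -310/3.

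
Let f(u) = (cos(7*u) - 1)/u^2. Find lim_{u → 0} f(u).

Direct substitution gives 0/0.
Apply L'Hôpital: lim (-7*sin(7*u))/(2*u), still 0/0.
After 2 applications of L'Hôpital's rule the quotient is (-49*cos(7*u))/(2); substituting u = 0 gives -49/2.

-49/2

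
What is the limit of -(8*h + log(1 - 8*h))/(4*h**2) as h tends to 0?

8

Direct substitution gives 0/0.
Apply L'Hôpital: lim (8 - 8/(1 - 8*h))/(-8*h), still 0/0.
After 2 applications of L'Hôpital's rule the quotient is (-64/(1 - 8*h)^2)/(-8); substituting h = 0 gives 8.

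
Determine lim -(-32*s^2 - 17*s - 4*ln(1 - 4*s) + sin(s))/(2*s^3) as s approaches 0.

Substitution gives 0/0; apply L'Hôpital's rule 3 times.
After differentiating numerator and denominator 3 times the quotient is (-cos(s) - 512/(4*s - 1)^3)/(-12); at s = 0 this is -511/12.

-511/12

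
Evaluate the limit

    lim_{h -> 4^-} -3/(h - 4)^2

As h → 4⁻, (h - 4) → 0⁻, so (h - 4)^2 → 0⁺ and -3/(h - 4)^2 → -∞.

-∞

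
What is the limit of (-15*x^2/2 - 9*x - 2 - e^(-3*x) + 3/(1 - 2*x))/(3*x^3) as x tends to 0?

Substitution gives 0/0 (the numerator vanishes to order 3).
Expand each term to order x^3: the coefficient of x^3 in 3·1/(1 - 2x) is 24 and in −e^(-3x) is 9/2.
Lower-order terms cancel with the polynomial part, so the numerator is (57/2)·x^3 + o(x^3), and the limit is (57/2)/(3) = 19/2.

19/2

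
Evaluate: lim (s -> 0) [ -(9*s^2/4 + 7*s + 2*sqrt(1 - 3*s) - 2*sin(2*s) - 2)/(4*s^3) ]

Substitution gives 0/0; apply L'Hôpital's rule 3 times.
After differentiating numerator and denominator 3 times the quotient is (16*cos(2*s) - 81/(4*(1 - 3*s)^(5/2)))/(-24); at s = 0 this is 17/96.

17/96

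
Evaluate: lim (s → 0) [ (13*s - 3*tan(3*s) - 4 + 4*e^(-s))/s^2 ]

Substitution gives 0/0 (the numerator vanishes to order 2).
Expand each term to order s^2: the coefficient of s^2 in -3·tan(3s) is 0 and in 4·e^(-s) is 2.
Lower-order terms cancel with the polynomial part, so the numerator is (2)·s^2 + o(s^2), and the limit is (2)/(1) = 2.

2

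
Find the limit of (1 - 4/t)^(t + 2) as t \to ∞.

e^(-4)

Let L be the limit and take ln: ln L = lim (t + 2)·ln(1 - 4/t) = lim (t + 2)·(-4/t + O(1/t²)) = -4.
Hence L = e^(-4).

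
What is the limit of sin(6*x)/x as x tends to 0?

Substitution gives 0/0.
Write it as (6)·sin(6x)/(6x); since sin(u)/u → 1, the limit is 6.

6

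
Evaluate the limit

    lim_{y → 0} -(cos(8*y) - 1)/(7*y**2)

Direct substitution gives 0/0.
Apply L'Hôpital: lim (-8*sin(8*y))/(-14*y), still 0/0.
After 2 applications of L'Hôpital's rule the quotient is (-64*cos(8*y))/(-14); substituting y = 0 gives 32/7.

32/7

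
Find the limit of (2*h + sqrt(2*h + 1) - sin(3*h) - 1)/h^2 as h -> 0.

-1/2

Substitution gives 0/0 (the numerator vanishes to order 2).
Expand each term to order h^2: the coefficient of h^2 in √(1 + 2h) is -1/2 and in −sin(3h) is 0.
Lower-order terms cancel with the polynomial part, so the numerator is (-1/2)·h^2 + o(h^2), and the limit is (-1/2)/(1) = -1/2.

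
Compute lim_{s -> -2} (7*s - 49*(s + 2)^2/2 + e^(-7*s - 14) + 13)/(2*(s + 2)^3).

Direct substitution gives 0/0.
Apply L'Hôpital: lim (-49*s - 7*e^(-7*s - 14) - 91)/(6*(s + 2)^2), still 0/0.
Apply L'Hôpital: lim (49*e^(-7*s - 14) - 49)/(12*s + 24), still 0/0.
After 3 applications of L'Hôpital's rule the quotient is (-343*e^(-7*s - 14))/(12); substituting s = -2 gives -343/12.

-343/12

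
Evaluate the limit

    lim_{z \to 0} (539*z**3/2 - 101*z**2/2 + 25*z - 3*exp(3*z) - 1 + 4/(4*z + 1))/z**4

Substitution gives 0/0; apply L'Hôpital's rule 4 times.
After differentiating numerator and denominator 4 times the quotient is (-243*e^(3*z) + 24576/(4*z + 1)^5)/(24); at z = 0 this is 8111/8.

8111/8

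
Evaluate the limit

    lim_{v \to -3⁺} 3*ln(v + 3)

As v → -3⁺, v + 3 → 0⁺ and ln(v + 3) → −∞.
Multiplying by 3 gives -∞.

-∞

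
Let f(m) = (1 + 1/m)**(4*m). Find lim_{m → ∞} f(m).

e^(4)

Let L be the limit and take ln: ln L = lim (4m)·ln(1 + 1/m) = lim (4m)·(1/m + O(1/m²)) = 4.
Hence L = e^(4).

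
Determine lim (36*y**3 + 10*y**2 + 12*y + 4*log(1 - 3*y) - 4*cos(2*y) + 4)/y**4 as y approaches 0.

-251/3

Substitution gives 0/0; apply L'Hôpital's rule 4 times.
After differentiating numerator and denominator 4 times the quotient is (-64*cos(2*y) - 1944/(3*y - 1)^4)/(24); at y = 0 this is -251/3.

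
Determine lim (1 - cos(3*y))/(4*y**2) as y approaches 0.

Substitution gives 0/0.
Use (1 − cos u)/u² → 1/2 with u = 3y: the limit is 3²/(2·4) = 9/8.

9/8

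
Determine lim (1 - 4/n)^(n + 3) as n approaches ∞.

Write it as [(1 - 4/n)^n]^(1) · (1 - 4/n)^(3). The bracketed term tends to e^(-4) and the second factor to 1, so the limit is e^(-4).

e^(-4)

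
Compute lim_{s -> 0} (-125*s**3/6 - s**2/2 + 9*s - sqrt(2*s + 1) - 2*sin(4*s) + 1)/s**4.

5/8

Substitution gives 0/0; apply L'Hôpital's rule 4 times.
After differentiating numerator and denominator 4 times the quotient is (-512*sin(4*s) + 15/(2*s + 1)^(7/2))/(24); at s = 0 this is 5/8.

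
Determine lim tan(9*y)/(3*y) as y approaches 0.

Substitution gives 0/0.
Since tan(u)/u → 1 as u → 0, tan(9y)/(9y) → 1 and the limit is 9/3 = 3.

3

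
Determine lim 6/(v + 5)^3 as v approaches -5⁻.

-∞

As v → -5⁻, (v + 5) → 0⁻, so (v + 5)^3 → 0⁻ and 6/(v + 5)^3 → -∞.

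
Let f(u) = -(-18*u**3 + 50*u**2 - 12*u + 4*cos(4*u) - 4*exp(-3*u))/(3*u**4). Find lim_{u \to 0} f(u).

-175/18

Substitution gives 0/0; apply L'Hôpital's rule 4 times.
After differentiating numerator and denominator 4 times the quotient is (1024*cos(4*u) - 324*e^(-3*u))/(-72); at u = 0 this is -175/18.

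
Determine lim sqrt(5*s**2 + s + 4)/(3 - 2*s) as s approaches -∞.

√(5)/2

For large |s|, √(5*s^2 + s + 4) ≈ √5·|s| and the denominator ≈ -2s.
Since s → −∞, |s| = −s, giving −√5/(-2) = √(5)/2.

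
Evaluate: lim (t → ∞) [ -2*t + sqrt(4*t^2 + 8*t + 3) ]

An ∞ − ∞ form. Rationalising with the conjugate, the difference becomes (8t + 3) / (√(4*t^2 + 8*t + 3) + 2t).
For large t the denominator behaves like 2·2t, so the quotient tends to 8/4 = 2.

2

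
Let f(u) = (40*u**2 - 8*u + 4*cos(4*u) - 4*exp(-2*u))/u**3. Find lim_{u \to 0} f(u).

Substitution gives 0/0 (the numerator vanishes to order 3).
Expand each term to order u^3: the coefficient of u^3 in -4·e^(-2u) is 16/3 and in 4·cos(4u) is 0.
Lower-order terms cancel with the polynomial part, so the numerator is (16/3)·u^3 + o(u^3), and the limit is (16/3)/(1) = 16/3.

16/3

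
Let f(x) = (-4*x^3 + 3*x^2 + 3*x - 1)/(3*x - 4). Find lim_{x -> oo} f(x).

-∞

The numerator has higher degree (3 > 1); the quotient behaves like (-4/(3))·x^2 for large |x|.
As x → +∞ this diverges to -∞.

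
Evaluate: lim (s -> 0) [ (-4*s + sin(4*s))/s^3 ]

-32/3

Direct substitution gives 0/0.
Apply L'Hôpital: lim (4*cos(4*s) - 4)/(3*s^2), still 0/0.
Apply L'Hôpital: lim (-16*sin(4*s))/(6*s), still 0/0.
After 3 applications of L'Hôpital's rule the quotient is (-64*cos(4*s))/(6); substituting s = 0 gives -32/3.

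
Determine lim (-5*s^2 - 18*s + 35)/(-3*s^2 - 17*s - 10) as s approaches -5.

32/13

Since s = -5 makes numerator and denominator zero, (s + 5) divides both.
Cancelling it gives (7 - 5*s)/(-3*s - 2); now plug in s = -5 to get 32/13.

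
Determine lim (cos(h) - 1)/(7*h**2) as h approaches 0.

-1/14

Direct substitution gives 0/0.
Apply L'Hôpital: lim (-sin(h))/(14*h), still 0/0.
After 2 applications of L'Hôpital's rule the quotient is (-cos(h))/(14); substituting h = 0 gives -1/14.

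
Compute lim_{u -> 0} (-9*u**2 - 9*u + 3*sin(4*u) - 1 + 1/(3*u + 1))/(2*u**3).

Substitution gives 0/0 (the numerator vanishes to order 3).
Expand each term to order u^3: the coefficient of u^3 in 3·sin(4u) is -32 and in 1/(1 + 3u) is -27.
Lower-order terms cancel with the polynomial part, so the numerator is (-59)·u^3 + o(u^3), and the limit is (-59)/(2) = -59/2.

-59/2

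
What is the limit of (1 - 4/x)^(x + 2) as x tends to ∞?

e^(-4)

Write it as [(1 - 4/x)^x]^(1) · (1 - 4/x)^(2). The bracketed term tends to e^(-4) and the second factor to 1, so the limit is e^(-4).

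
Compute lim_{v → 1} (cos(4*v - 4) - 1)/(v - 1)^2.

-8

Direct substitution gives 0/0.
Apply L'Hôpital: lim (-4*sin(4*v - 4))/(2*v - 2), still 0/0.
After 2 applications of L'Hôpital's rule the quotient is (-16*cos(4*v - 4))/(2); substituting v = 1 gives -8.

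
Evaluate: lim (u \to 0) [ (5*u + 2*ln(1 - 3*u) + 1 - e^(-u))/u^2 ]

Substitution gives 0/0 (the numerator vanishes to order 2).
Expand each term to order u^2: the coefficient of u^2 in 2·ln(1 - 3u) is -9 and in −e^(-u) is -1/2.
Lower-order terms cancel with the polynomial part, so the numerator is (-19/2)·u^2 + o(u^2), and the limit is (-19/2)/(1) = -19/2.

-19/2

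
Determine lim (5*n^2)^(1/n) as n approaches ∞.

1

Base → ∞ and exponent → 0: an ∞^0 form.
Take logs: (1/n)·ln(5·n^2) = (ln 5 + 2·ln n)/n → 0.
So the limit is e^0 = 1.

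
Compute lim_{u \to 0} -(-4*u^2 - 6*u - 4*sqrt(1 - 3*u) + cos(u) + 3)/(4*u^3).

Substitution gives 0/0; apply L'Hôpital's rule 3 times.
After differentiating numerator and denominator 3 times the quotient is (sin(u) + 81/(2*(1 - 3*u)^(5/2)))/(-24); at u = 0 this is -27/16.

-27/16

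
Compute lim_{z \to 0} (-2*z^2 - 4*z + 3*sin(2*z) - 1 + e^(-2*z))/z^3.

-16/3

Substitution gives 0/0; apply L'Hôpital's rule 3 times.
After differentiating numerator and denominator 3 times the quotient is (-24*cos(2*z) - 8*e^(-2*z))/(6); at z = 0 this is -16/3.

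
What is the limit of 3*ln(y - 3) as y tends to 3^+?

-∞

As y → 3⁺, y - 3 → 0⁺ and ln(y - 3) → −∞.
Multiplying by 3 gives -∞.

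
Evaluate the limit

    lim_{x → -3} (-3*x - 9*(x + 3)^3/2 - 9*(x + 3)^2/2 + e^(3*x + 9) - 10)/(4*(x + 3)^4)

Direct substitution gives 0/0.
Apply L'Hôpital: lim (-9*x - 27*(x + 3)^2/2 + 3*e^(3*x + 9) - 30)/(16*(x + 3)^3), still 0/0.
Apply L'Hôpital: lim (-27*x + 9*e^(3*x + 9) - 90)/(48*(x + 3)^2), still 0/0.
Apply L'Hôpital: lim (27*e^(3*x + 9) - 27)/(96*x + 288), still 0/0.
After 4 applications of L'Hôpital's rule the quotient is (81*e^(3*x + 9))/(96); substituting x = -3 gives 27/32.

27/32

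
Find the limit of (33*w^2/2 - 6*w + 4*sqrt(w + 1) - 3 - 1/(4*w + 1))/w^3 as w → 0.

257/4

Substitution gives 0/0; apply L'Hôpital's rule 3 times.
After differentiating numerator and denominator 3 times the quotient is (384/(4*w + 1)^4 + 3/(2*(w + 1)^(5/2)))/(6); at w = 0 this is 257/4.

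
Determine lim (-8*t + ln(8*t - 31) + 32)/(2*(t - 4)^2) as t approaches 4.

Direct substitution gives 0/0.
Apply L'Hôpital: lim (-8 + 8/(8*t - 31))/(4*t - 16), still 0/0.
After 2 applications of L'Hôpital's rule the quotient is (-64/(8*t - 31)^2)/(4); substituting t = 4 gives -16.

-16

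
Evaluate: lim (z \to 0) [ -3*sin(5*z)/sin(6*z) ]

Substitution gives 0/0.
Divide numerator and denominator by z: sin(5z)/z → 5 and sin(6z)/z → 6, so the limit is -3·5/6 = -5/2.

-5/2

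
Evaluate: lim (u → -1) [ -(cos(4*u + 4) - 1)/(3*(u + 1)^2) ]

Direct substitution gives 0/0.
Apply L'Hôpital: lim (-4*sin(4*u + 4))/(-6*u - 6), still 0/0.
After 2 applications of L'Hôpital's rule the quotient is (-16*cos(4*u + 4))/(-6); substituting u = -1 gives 8/3.

8/3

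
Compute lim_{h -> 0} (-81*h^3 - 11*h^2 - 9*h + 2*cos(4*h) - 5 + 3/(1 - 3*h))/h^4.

793/3

Substitution gives 0/0 (the numerator vanishes to order 4).
Expand each term to order h^4: the coefficient of h^4 in 2·cos(4h) is 64/3 and in 3·1/(1 - 3h) is 243.
Lower-order terms cancel with the polynomial part, so the numerator is (793/3)·h^4 + o(h^4), and the limit is (793/3)/(1) = 793/3.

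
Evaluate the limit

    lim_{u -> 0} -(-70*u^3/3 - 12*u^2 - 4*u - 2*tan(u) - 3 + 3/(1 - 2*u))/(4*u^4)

Substitution gives 0/0 (the numerator vanishes to order 4).
Expand each term to order u^4: the coefficient of u^4 in 3·1/(1 - 2u) is 48 and in -2·tan(u) is 0.
Lower-order terms cancel with the polynomial part, so the numerator is (48)·u^4 + o(u^4), and the limit is (48)/(-4) = -12.

-12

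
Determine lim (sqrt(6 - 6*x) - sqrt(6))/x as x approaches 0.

-√(6)/2

Substitution gives 0/0. Multiply numerator and denominator by the conjugate √(6 - 6x) + √6.
The numerator becomes (6 - 6x) − 6 = -6x, so the expression simplifies to -6/(√(6 - 6x) + √6).
Letting x → 0 gives -6/(2√6) = -√(6)/2.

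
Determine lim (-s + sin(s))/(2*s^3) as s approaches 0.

Direct substitution gives 0/0.
Apply L'Hôpital: lim (cos(s) - 1)/(6*s^2), still 0/0.
Apply L'Hôpital: lim (-sin(s))/(12*s), still 0/0.
After 3 applications of L'Hôpital's rule the quotient is (-cos(s))/(12); substituting s = 0 gives -1/12.

-1/12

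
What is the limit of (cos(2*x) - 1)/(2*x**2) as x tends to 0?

Direct substitution gives 0/0.
Apply L'Hôpital: lim (-2*sin(2*x))/(4*x), still 0/0.
After 2 applications of L'Hôpital's rule the quotient is (-4*cos(2*x))/(4); substituting x = 0 gives -1.

-1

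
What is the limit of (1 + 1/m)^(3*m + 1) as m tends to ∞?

e^(3)

Let L be the limit and take ln: ln L = lim (3m + 1)·ln(1 + 1/m) = lim (3m + 1)·(1/m + O(1/m²)) = 3.
Hence L = e^(3).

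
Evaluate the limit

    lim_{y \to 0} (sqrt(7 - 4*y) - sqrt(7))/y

-2*√(7)/7

Substitution gives 0/0. Multiply numerator and denominator by the conjugate √(7 - 4y) + √7.
The numerator becomes (7 - 4y) − 7 = -4y, so the expression simplifies to -4/(√(7 - 4y) + √7).
Letting y → 0 gives -4/(2√7) = -2*√(7)/7.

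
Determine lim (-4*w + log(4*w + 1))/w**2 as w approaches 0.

-8

Direct substitution gives 0/0.
Apply L'Hôpital: lim (-4 + 4/(4*w + 1))/(2*w), still 0/0.
After 2 applications of L'Hôpital's rule the quotient is (-16/(4*w + 1)^2)/(2); substituting w = 0 gives -8.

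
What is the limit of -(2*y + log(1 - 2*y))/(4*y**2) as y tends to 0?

Direct substitution gives 0/0.
Apply L'Hôpital: lim (2 - 2/(1 - 2*y))/(-8*y), still 0/0.
After 2 applications of L'Hôpital's rule the quotient is (-4/(1 - 2*y)^2)/(-8); substituting y = 0 gives 1/2.

1/2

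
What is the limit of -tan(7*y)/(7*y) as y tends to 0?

-1

Substitution gives 0/0.
Since tan(u)/u → 1 as u → 0, tan(7y)/(7y) → 1 and the limit is 7/(-7) = -1.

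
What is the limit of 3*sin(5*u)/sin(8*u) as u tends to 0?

Substitution gives 0/0.
Divide numerator and denominator by u: sin(5u)/u → 5 and sin(8u)/u → 8, so the limit is 3·5/8 = 15/8.

15/8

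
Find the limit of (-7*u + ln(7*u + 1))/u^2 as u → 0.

-49/2

Direct substitution gives 0/0.
Apply L'Hôpital: lim (-7 + 7/(7*u + 1))/(2*u), still 0/0.
After 2 applications of L'Hôpital's rule the quotient is (-49/(7*u + 1)^2)/(2); substituting u = 0 gives -49/2.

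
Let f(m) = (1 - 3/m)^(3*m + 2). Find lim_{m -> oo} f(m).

e^(-9)

The base → 1 and the exponent → ∞: a 1^∞ form.
Take logarithms: (3m + 2)·ln(1 - 3/m). Since ln(1+u) ~ u for small u, this behaves like (3m)·(-3/m) → -9.
So the limit is e^(-9).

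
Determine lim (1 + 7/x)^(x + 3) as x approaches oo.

Write it as [(1 + 7/x)^x]^(1) · (1 + 7/x)^(3). The bracketed term tends to e^(7) and the second factor to 1, so the limit is e^(7).

e^(7)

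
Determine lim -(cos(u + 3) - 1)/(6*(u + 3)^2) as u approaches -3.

Direct substitution gives 0/0.
Apply L'Hôpital: lim (-sin(u + 3))/(-12*u - 36), still 0/0.
After 2 applications of L'Hôpital's rule the quotient is (-cos(u + 3))/(-12); substituting u = -3 gives 1/12.

1/12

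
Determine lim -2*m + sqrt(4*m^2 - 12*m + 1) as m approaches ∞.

This has the form ∞ − ∞. Multiply and divide by the conjugate √(4*m^2 - 12*m + 1) + 2m.
That gives (-12m + 1) / (√(4*m^2 - 12*m + 1) + 2m).
Divide numerator and denominator by m: the limit is -12/(2·2) = -3.

-3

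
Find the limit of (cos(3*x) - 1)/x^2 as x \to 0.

-9/2

Direct substitution gives 0/0.
Apply L'Hôpital: lim (-3*sin(3*x))/(2*x), still 0/0.
After 2 applications of L'Hôpital's rule the quotient is (-9*cos(3*x))/(2); substituting x = 0 gives -9/2.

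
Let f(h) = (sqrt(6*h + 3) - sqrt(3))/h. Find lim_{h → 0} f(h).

√(3)

Substitution gives 0/0. Multiply numerator and denominator by the conjugate √(3 + 6h) + √3.
The numerator becomes (3 + 6h) − 3 = 6h, so the expression simplifies to 6/(√(3 + 6h) + √3).
Letting h → 0 gives 6/(2√3) = √(3).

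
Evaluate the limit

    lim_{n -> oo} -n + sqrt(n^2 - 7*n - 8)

An ∞ − ∞ form. Rationalising with the conjugate, the difference becomes (-7n - 8) / (√(n^2 - 7*n - 8) + n).
For large n the denominator behaves like 2·n, so the quotient tends to -7/2 = -7/2.

-7/2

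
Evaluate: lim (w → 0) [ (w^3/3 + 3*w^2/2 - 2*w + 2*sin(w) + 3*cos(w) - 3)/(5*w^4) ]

Substitution gives 0/0; apply L'Hôpital's rule 4 times.
After differentiating numerator and denominator 4 times the quotient is (2*sin(w) + 3*cos(w))/(120); at w = 0 this is 1/40.

1/40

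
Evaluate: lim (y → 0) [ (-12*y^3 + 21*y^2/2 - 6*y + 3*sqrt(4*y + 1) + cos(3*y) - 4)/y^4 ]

Substitution gives 0/0 (the numerator vanishes to order 4).
Expand each term to order y^4: the coefficient of y^4 in 3·√(1 + 4y) is -30 and in cos(3y) is 27/8.
Lower-order terms cancel with the polynomial part, so the numerator is (-213/8)·y^4 + o(y^4), and the limit is (-213/8)/(1) = -213/8.

-213/8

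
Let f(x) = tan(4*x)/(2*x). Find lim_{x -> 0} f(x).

2

Substitution gives 0/0.
Since tan(u)/u → 1 as u → 0, tan(4x)/(4x) → 1 and the limit is 4/2 = 2.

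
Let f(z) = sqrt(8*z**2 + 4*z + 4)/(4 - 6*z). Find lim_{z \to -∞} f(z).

For large |z|, √(8*z^2 + 4*z + 4) ≈ √8·|z| and the denominator ≈ -6z.
Since z → −∞, |z| = −z, giving −√8/(-6) = √(2)/3.

√(2)/3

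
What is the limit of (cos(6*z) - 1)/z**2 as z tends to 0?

-18

Direct substitution gives 0/0.
Apply L'Hôpital: lim (-6*sin(6*z))/(2*z), still 0/0.
After 2 applications of L'Hôpital's rule the quotient is (-36*cos(6*z))/(2); substituting z = 0 gives -18.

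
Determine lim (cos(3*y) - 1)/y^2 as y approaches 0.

-9/2

Direct substitution gives 0/0.
Apply L'Hôpital: lim (-3*sin(3*y))/(2*y), still 0/0.
After 2 applications of L'Hôpital's rule the quotient is (-9*cos(3*y))/(2); substituting y = 0 gives -9/2.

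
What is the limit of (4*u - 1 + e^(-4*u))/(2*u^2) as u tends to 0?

Direct substitution gives 0/0.
Apply L'Hôpital: lim (4 - 4*e^(-4*u))/(4*u), still 0/0.
After 2 applications of L'Hôpital's rule the quotient is (16*e^(-4*u))/(4); substituting u = 0 gives 4.

4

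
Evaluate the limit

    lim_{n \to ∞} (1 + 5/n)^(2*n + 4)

Write it as [(1 + 5/n)^n]^(2) · (1 + 5/n)^(4). The bracketed term tends to e^(5) and the second factor to 1, so the limit is e^(10).

e^(10)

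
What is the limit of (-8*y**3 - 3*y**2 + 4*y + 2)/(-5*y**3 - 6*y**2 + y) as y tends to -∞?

Numerator and denominator both have degree 3.
Dividing every term by y^3, all lower-order terms vanish and the limit is the ratio of leading coefficients, -8/(-5) = 8/5.

8/5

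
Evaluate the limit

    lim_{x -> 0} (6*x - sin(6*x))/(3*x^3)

12

Direct substitution gives 0/0.
Apply L'Hôpital: lim (6 - 6*cos(6*x))/(9*x^2), still 0/0.
Apply L'Hôpital: lim (36*sin(6*x))/(18*x), still 0/0.
After 3 applications of L'Hôpital's rule the quotient is (216*cos(6*x))/(18); substituting x = 0 gives 12.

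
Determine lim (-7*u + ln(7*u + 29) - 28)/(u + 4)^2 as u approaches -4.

-49/2

Direct substitution gives 0/0.
Apply L'Hôpital: lim (-7 + 7/(7*u + 29))/(2*u + 8), still 0/0.
After 2 applications of L'Hôpital's rule the quotient is (-49/(7*u + 29)^2)/(2); substituting u = -4 gives -49/2.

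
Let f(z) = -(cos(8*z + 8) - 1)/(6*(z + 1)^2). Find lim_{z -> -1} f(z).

Direct substitution gives 0/0.
Apply L'Hôpital: lim (-8*sin(8*z + 8))/(-12*z - 12), still 0/0.
After 2 applications of L'Hôpital's rule the quotient is (-64*cos(8*z + 8))/(-12); substituting z = -1 gives 16/3.

16/3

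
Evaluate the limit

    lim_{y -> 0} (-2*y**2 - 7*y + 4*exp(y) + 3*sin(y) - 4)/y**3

Substitution gives 0/0 (the numerator vanishes to order 3).
Expand each term to order y^3: the coefficient of y^3 in 4·e^(y) is 2/3 and in 3·sin(y) is -1/2.
Lower-order terms cancel with the polynomial part, so the numerator is (1/6)·y^3 + o(y^3), and the limit is (1/6)/(1) = 1/6.

1/6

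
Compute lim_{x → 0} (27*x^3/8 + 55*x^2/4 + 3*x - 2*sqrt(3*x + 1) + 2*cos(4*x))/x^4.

Substitution gives 0/0 (the numerator vanishes to order 4).
Expand each term to order x^4: the coefficient of x^4 in -2·√(1 + 3x) is 405/64 and in 2·cos(4x) is 64/3.
Lower-order terms cancel with the polynomial part, so the numerator is (5311/192)·x^4 + o(x^4), and the limit is (5311/192)/(1) = 5311/192.

5311/192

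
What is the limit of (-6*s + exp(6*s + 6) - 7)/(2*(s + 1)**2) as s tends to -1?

Direct substitution gives 0/0.
Apply L'Hôpital: lim (6*e^(6*s + 6) - 6)/(4*s + 4), still 0/0.
After 2 applications of L'Hôpital's rule the quotient is (36*e^(6*s + 6))/(4); substituting s = -1 gives 9.

9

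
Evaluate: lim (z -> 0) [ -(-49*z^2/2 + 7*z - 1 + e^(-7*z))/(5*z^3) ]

343/30

Direct substitution gives 0/0.
Apply L'Hôpital: lim (-49*z + 7 - 7*e^(-7*z))/(-15*z^2), still 0/0.
Apply L'Hôpital: lim (-49 + 49*e^(-7*z))/(-30*z), still 0/0.
After 3 applications of L'Hôpital's rule the quotient is (-343*e^(-7*z))/(-30); substituting z = 0 gives 343/30.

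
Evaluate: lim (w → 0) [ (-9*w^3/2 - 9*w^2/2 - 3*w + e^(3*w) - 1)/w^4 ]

Direct substitution gives 0/0.
Apply L'Hôpital: lim (-27*w^2/2 - 9*w + 3*e^(3*w) - 3)/(4*w^3), still 0/0.
Apply L'Hôpital: lim (-27*w + 9*e^(3*w) - 9)/(12*w^2), still 0/0.
Apply L'Hôpital: lim (27*e^(3*w) - 27)/(24*w), still 0/0.
After 4 applications of L'Hôpital's rule the quotient is (81*e^(3*w))/(24); substituting w = 0 gives 27/8.

27/8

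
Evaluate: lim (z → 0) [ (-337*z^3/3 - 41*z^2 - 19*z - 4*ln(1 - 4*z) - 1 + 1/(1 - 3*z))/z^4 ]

337

Substitution gives 0/0 (the numerator vanishes to order 4).
Expand each term to order z^4: the coefficient of z^4 in 1/(1 - 3z) is 81 and in -4·ln(1 - 4z) is 256.
Lower-order terms cancel with the polynomial part, so the numerator is (337)·z^4 + o(z^4), and the limit is (337)/(1) = 337.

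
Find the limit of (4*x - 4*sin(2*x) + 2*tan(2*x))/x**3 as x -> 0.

32/3

Substitution gives 0/0; apply L'Hôpital's rule 3 times.
After differentiating numerator and denominator 3 times the quotient is (32*cos(2*x) + 96*tan(2*x)^4 + 128*tan(2*x)^2 + 32)/(6); at x = 0 this is 32/3.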